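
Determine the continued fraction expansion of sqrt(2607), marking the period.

[51; (17, 102)]

Write x_i = (sqrt(2607) + m_i)/d_i with (m_0, d_0) = (0, 1). a_0 = floor(sqrt(2607)) = 51, since 51^2 = 2601 <= 2607 < 2704 = 52^2.
Iterate m_{i+1} = d_i*a_i - m_i, d_{i+1} = (2607 - m_{i+1}^2)/d_i, a_{i+1} = floor((a_0 + m_{i+1})/d_{i+1}):
  m_1 = 1*51 - 0 = 51, d_1 = (2607 - 51^2)/1 = 6/1 = 6, a_1 = floor((51 + 51)/6) = 17.
  m_2 = 6*17 - 51 = 51, d_2 = (2607 - 51^2)/6 = 6/6 = 1, a_2 = floor((51 + 51)/1) = 102.
  m_3 = 1*102 - 51 = 51, d_3 = (2607 - 51^2)/1 = 6/1 = 6: (m_3, d_3) = (m_1, d_1) = (51, 6), so from here the quotients repeat a_1, a_2; the period length is 2.
Hence the expansion of sqrt(2607) is a_0 = 51 followed by the repeating block 17, 102 (period 2).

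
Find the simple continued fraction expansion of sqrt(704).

[26; (1, 1, 7, 13, 7, 1, 1, 52)]

Write x_i = (sqrt(704) + m_i)/d_i with (m_0, d_0) = (0, 1). a_0 = floor(sqrt(704)) = 26, since 26^2 = 676 <= 704 < 729 = 27^2.
Iterate m_{i+1} = d_i*a_i - m_i, d_{i+1} = (704 - m_{i+1}^2)/d_i, a_{i+1} = floor((a_0 + m_{i+1})/d_{i+1}):
  m_1 = 1*26 - 0 = 26, d_1 = (704 - 26^2)/1 = 28/1 = 28, a_1 = floor((26 + 26)/28) = 1.
  m_2 = 28*1 - 26 = 2, d_2 = (704 - 2^2)/28 = 700/28 = 25, a_2 = floor((26 + 2)/25) = 1.
  m_3 = 25*1 - 2 = 23, d_3 = (704 - 23^2)/25 = 175/25 = 7, a_3 = floor((26 + 23)/7) = 7.
  m_4 = 7*7 - 23 = 26, d_4 = (704 - 26^2)/7 = 28/7 = 4, a_4 = floor((26 + 26)/4) = 13.
  m_5 = 4*13 - 26 = 26, d_5 = (704 - 26^2)/4 = 28/4 = 7, a_5 = floor((26 + 26)/7) = 7.
  m_6 = 7*7 - 26 = 23, d_6 = (704 - 23^2)/7 = 175/7 = 25, a_6 = floor((26 + 23)/25) = 1.
  m_7 = 25*1 - 23 = 2, d_7 = (704 - 2^2)/25 = 700/25 = 28, a_7 = floor((26 + 2)/28) = 1.
  m_8 = 28*1 - 2 = 26, d_8 = (704 - 26^2)/28 = 28/28 = 1, a_8 = floor((26 + 26)/1) = 52.
  m_9 = 1*52 - 26 = 26, d_9 = (704 - 26^2)/1 = 28/1 = 28: (m_9, d_9) = (m_1, d_1) = (26, 28), so from here the quotients repeat a_1, ..., a_8; the period length is 8.
Hence the expansion of sqrt(704) is a_0 = 26 followed by the repeating block 1, 1, 7, 13, 7, 1, 1, 52 (period 8).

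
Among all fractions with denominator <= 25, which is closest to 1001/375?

8/3

Expand x = 1001/375 as a continued fraction with the Euclidean algorithm:
  1001 = 2*375 + 251, so a_0 = 2.
  375 = 1*251 + 124, so a_1 = 1.
  251 = 2*124 + 3, so a_2 = 2.
  124 = 41*3 + 1, so a_3 = 41.
  3 = 3*1 + 0, so a_4 = 3.
so x = [2; 1, 2, 41, 3].
Convergents (p_i = a_i*p_{i-1} + p_{i-2}, q_i = a_i*q_{i-1} + q_{i-2} with p_{-2}=0, p_{-1}=1, q_{-2}=1, q_{-1}=0), until the denominator exceeds 25:
  i=0: a_0=2, p_0 = 2*1 + 0 = 2, q_0 = 2*0 + 1 = 1.
  i=1: a_1=1, p_1 = 1*2 + 1 = 3, q_1 = 1*1 + 0 = 1.
  i=2: a_2=2, p_2 = 2*3 + 2 = 8, q_2 = 2*1 + 1 = 3.
  i=3: a_3=41, p_3 = 41*8 + 3 = 331, q_3 = 41*3 + 1 = 124.
q_3 = 124 > 25, so the last convergent with denominator <= 25 is p_2/q_2 = 8/3.
The closest fraction with denominator <= 25 is either p_2/q_2 or the intermediate fraction (k*p_2 + p_1)/(k*q_2 + q_1) with the largest k >= 1 whose denominator stays <= 25; these approach x as k grows, and every other convergent or intermediate fraction in range is farther away.
Largest k: floor((25 - q_1)/q_2) = floor((25 - 1)/3) = 8.
That gives (8*8 + 3)/(8*3 + 1) = 67/25.
Compare the errors: |x - 8/3| = |1001*3 - 8*375|/(375*3) = 3/1125, and |x - 67/25| = |1001*25 - 67*375|/(375*25) = 100/9375.
Cross-multiplying, 3*9375 = 28125 < 112500 = 100*1125, so 3/1125 is smaller: the convergent 8/3 is closer to x than 67/25.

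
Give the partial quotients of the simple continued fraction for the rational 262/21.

[12; 2, 10]

Run the Euclidean algorithm on 262 and 21; the successive quotients are the partial quotients a_0, a_1, ... (each step inverts the fractional part left over by the previous one):
  262 = 12*21 + 10, so a_0 = 12.
  21 = 2*10 + 1, so a_1 = 2.
  10 = 10*1 + 0, so a_2 = 10.
The remainder reaches 0 after 3 divisions, so the expansion has 3 partial quotients, read off in order.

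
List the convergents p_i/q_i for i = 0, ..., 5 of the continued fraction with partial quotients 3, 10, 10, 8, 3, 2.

Using the convergent recurrence p_i = a_i*p_{i-1} + p_{i-2}, q_i = a_i*q_{i-1} + q_{i-2} with p_{-2}=0, p_{-1}=1, q_{-2}=1, q_{-1}=0:
  i=0: a_0=3, p_0 = 3*1 + 0 = 3, q_0 = 3*0 + 1 = 1.
  i=1: a_1=10, p_1 = 10*3 + 1 = 31, q_1 = 10*1 + 0 = 10.
  i=2: a_2=10, p_2 = 10*31 + 3 = 313, q_2 = 10*10 + 1 = 101.
  i=3: a_3=8, p_3 = 8*313 + 31 = 2535, q_3 = 8*101 + 10 = 818.
  i=4: a_4=3, p_4 = 3*2535 + 313 = 7918, q_4 = 3*818 + 101 = 2555.
  i=5: a_5=2, p_5 = 2*7918 + 2535 = 18371, q_5 = 2*2555 + 818 = 5928.

3/1, 31/10, 313/101, 2535/818, 7918/2555, 18371/5928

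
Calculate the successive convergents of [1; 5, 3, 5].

1/1, 6/5, 19/16, 101/85

Using the convergent recurrence p_i = a_i*p_{i-1} + p_{i-2}, q_i = a_i*q_{i-1} + q_{i-2} with p_{-2}=0, p_{-1}=1, q_{-2}=1, q_{-1}=0:
  i=0: a_0=1, p_0 = 1*1 + 0 = 1, q_0 = 1*0 + 1 = 1.
  i=1: a_1=5, p_1 = 5*1 + 1 = 6, q_1 = 5*1 + 0 = 5.
  i=2: a_2=3, p_2 = 3*6 + 1 = 19, q_2 = 3*5 + 1 = 16.
  i=3: a_3=5, p_3 = 5*19 + 6 = 101, q_3 = 5*16 + 5 = 85.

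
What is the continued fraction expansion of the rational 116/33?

[3; 1, 1, 16]

Run the Euclidean algorithm on 116 and 33; the successive quotients are the partial quotients a_0, a_1, ... (each step inverts the fractional part left over by the previous one):
  116 = 3*33 + 17, so a_0 = 3.
  33 = 1*17 + 16, so a_1 = 1.
  17 = 1*16 + 1, so a_2 = 1.
  16 = 16*1 + 0, so a_3 = 16.
The remainder reaches 0 after 4 divisions, so the expansion has 4 partial quotients, read off in order.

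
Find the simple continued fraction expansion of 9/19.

[0; 2, 9]

Run the Euclidean algorithm on 9 and 19; the successive quotients are the partial quotients a_0, a_1, ... (each step inverts the fractional part left over by the previous one):
  9 = 0*19 + 9, so a_0 = 0.
  19 = 2*9 + 1, so a_1 = 2.
  9 = 9*1 + 0, so a_2 = 9.
The remainder reaches 0 after 3 divisions, so the expansion has 3 partial quotients, read off in order.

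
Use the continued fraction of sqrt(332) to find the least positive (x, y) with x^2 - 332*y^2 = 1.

(x, y) = (13447, 738)

First expand sqrt(332) as a continued fraction. With x_i = (sqrt(332) + m_i)/d_i and (m_0, d_0) = (0, 1): a_0 = floor(sqrt(332)) = 18, since 18^2 = 324 <= 332 < 361 = 19^2.
Iterate m_{i+1} = d_i*a_i - m_i, d_{i+1} = (332 - m_{i+1}^2)/d_i, a_{i+1} = floor((a_0 + m_{i+1})/d_{i+1}):
  m_1 = 1*18 - 0 = 18, d_1 = (332 - 18^2)/1 = 8/1 = 8, a_1 = floor((18 + 18)/8) = 4.
  m_2 = 8*4 - 18 = 14, d_2 = (332 - 14^2)/8 = 136/8 = 17, a_2 = floor((18 + 14)/17) = 1.
  m_3 = 17*1 - 14 = 3, d_3 = (332 - 3^2)/17 = 323/17 = 19, a_3 = floor((18 + 3)/19) = 1.
  m_4 = 19*1 - 3 = 16, d_4 = (332 - 16^2)/19 = 76/19 = 4, a_4 = floor((18 + 16)/4) = 8.
  m_5 = 4*8 - 16 = 16, d_5 = (332 - 16^2)/4 = 76/4 = 19, a_5 = floor((18 + 16)/19) = 1.
  m_6 = 19*1 - 16 = 3, d_6 = (332 - 3^2)/19 = 323/19 = 17, a_6 = floor((18 + 3)/17) = 1.
  m_7 = 17*1 - 3 = 14, d_7 = (332 - 14^2)/17 = 136/17 = 8, a_7 = floor((18 + 14)/8) = 4.
  m_8 = 8*4 - 14 = 18, d_8 = (332 - 18^2)/8 = 8/8 = 1, a_8 = floor((18 + 18)/1) = 36.
  m_9 = 1*36 - 18 = 18, d_9 = (332 - 18^2)/1 = 8/1 = 8: (m_9, d_9) = (m_1, d_1) = (18, 8), so from here the quotients repeat a_1, ..., a_8; the period length is 8.
So sqrt(332) = [18; (4, 1, 1, 8, 1, 1, 4, 36)] with period length k = 8.
k is even, so the fundamental solution of x^2 - 332y^2 = 1 is (p_{k-1}, q_{k-1}) = (p_7, q_7); compute convergents through index 7.
Convergents (p_i = a_i*p_{i-1} + p_{i-2}, q_i = a_i*q_{i-1} + q_{i-2} with p_{-2}=0, p_{-1}=1, q_{-2}=1, q_{-1}=0):
  i=0: a_0=18, p_0 = 18*1 + 0 = 18, q_0 = 18*0 + 1 = 1.
  i=1: a_1=4, p_1 = 4*18 + 1 = 73, q_1 = 4*1 + 0 = 4.
  i=2: a_2=1, p_2 = 1*73 + 18 = 91, q_2 = 1*4 + 1 = 5.
  i=3: a_3=1, p_3 = 1*91 + 73 = 164, q_3 = 1*5 + 4 = 9.
  i=4: a_4=8, p_4 = 8*164 + 91 = 1403, q_4 = 8*9 + 5 = 77.
  i=5: a_5=1, p_5 = 1*1403 + 164 = 1567, q_5 = 1*77 + 9 = 86.
  i=6: a_6=1, p_6 = 1*1567 + 1403 = 2970, q_6 = 1*86 + 77 = 163.
  i=7: a_7=4, p_7 = 4*2970 + 1567 = 13447, q_7 = 4*163 + 86 = 738.
Check: 13447^2 - 332*738^2 = 180821809 - 180821808 = 1, so (x, y) = (13447, 738) solves the equation, and by the theorem it is the least positive solution.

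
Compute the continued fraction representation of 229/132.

[1; 1, 2, 1, 3, 2, 1, 2]

Run the Euclidean algorithm on 229 and 132; the successive quotients are the partial quotients a_0, a_1, ... (each step inverts the fractional part left over by the previous one):
  229 = 1*132 + 97, so a_0 = 1.
  132 = 1*97 + 35, so a_1 = 1.
  97 = 2*35 + 27, so a_2 = 2.
  35 = 1*27 + 8, so a_3 = 1.
  27 = 3*8 + 3, so a_4 = 3.
  8 = 2*3 + 2, so a_5 = 2.
  3 = 1*2 + 1, so a_6 = 1.
  2 = 2*1 + 0, so a_7 = 2.
The remainder reaches 0 after 8 divisions, so the expansion has 8 partial quotients, read off in order.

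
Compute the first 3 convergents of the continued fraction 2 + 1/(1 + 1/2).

Using the convergent recurrence p_i = a_i*p_{i-1} + p_{i-2}, q_i = a_i*q_{i-1} + q_{i-2} with p_{-2}=0, p_{-1}=1, q_{-2}=1, q_{-1}=0:
  i=0: a_0=2, p_0 = 2*1 + 0 = 2, q_0 = 2*0 + 1 = 1.
  i=1: a_1=1, p_1 = 1*2 + 1 = 3, q_1 = 1*1 + 0 = 1.
  i=2: a_2=2, p_2 = 2*3 + 2 = 8, q_2 = 2*1 + 1 = 3.

2/1, 3/1, 8/3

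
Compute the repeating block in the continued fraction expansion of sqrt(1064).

Write x_i = (sqrt(1064) + m_i)/d_i with (m_0, d_0) = (0, 1). a_0 = floor(sqrt(1064)) = 32, since 32^2 = 1024 <= 1064 < 1089 = 33^2.
Iterate m_{i+1} = d_i*a_i - m_i, d_{i+1} = (1064 - m_{i+1}^2)/d_i, a_{i+1} = floor((a_0 + m_{i+1})/d_{i+1}):
  m_1 = 1*32 - 0 = 32, d_1 = (1064 - 32^2)/1 = 40/1 = 40, a_1 = floor((32 + 32)/40) = 1.
  m_2 = 40*1 - 32 = 8, d_2 = (1064 - 8^2)/40 = 1000/40 = 25, a_2 = floor((32 + 8)/25) = 1.
  m_3 = 25*1 - 8 = 17, d_3 = (1064 - 17^2)/25 = 775/25 = 31, a_3 = floor((32 + 17)/31) = 1.
  m_4 = 31*1 - 17 = 14, d_4 = (1064 - 14^2)/31 = 868/31 = 28, a_4 = floor((32 + 14)/28) = 1.
  m_5 = 28*1 - 14 = 14, d_5 = (1064 - 14^2)/28 = 868/28 = 31, a_5 = floor((32 + 14)/31) = 1.
  m_6 = 31*1 - 14 = 17, d_6 = (1064 - 17^2)/31 = 775/31 = 25, a_6 = floor((32 + 17)/25) = 1.
  m_7 = 25*1 - 17 = 8, d_7 = (1064 - 8^2)/25 = 1000/25 = 40, a_7 = floor((32 + 8)/40) = 1.
  m_8 = 40*1 - 8 = 32, d_8 = (1064 - 32^2)/40 = 40/40 = 1, a_8 = floor((32 + 32)/1) = 64.
  m_9 = 1*64 - 32 = 32, d_9 = (1064 - 32^2)/1 = 40/1 = 40: (m_9, d_9) = (m_1, d_1) = (32, 40), so from here the quotients repeat a_1, ..., a_8; the period length is 8.
Hence the expansion of sqrt(1064) is a_0 = 32 followed by the repeating block 1, 1, 1, 1, 1, 1, 1, 64 (period 8).

[32; (1, 1, 1, 1, 1, 1, 1, 64)]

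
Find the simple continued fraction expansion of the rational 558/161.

[3; 2, 6, 1, 4, 2]

Run the Euclidean algorithm on 558 and 161; the successive quotients are the partial quotients a_0, a_1, ... (each step inverts the fractional part left over by the previous one):
  558 = 3*161 + 75, so a_0 = 3.
  161 = 2*75 + 11, so a_1 = 2.
  75 = 6*11 + 9, so a_2 = 6.
  11 = 1*9 + 2, so a_3 = 1.
  9 = 4*2 + 1, so a_4 = 4.
  2 = 2*1 + 0, so a_5 = 2.
The remainder reaches 0 after 6 divisions, so the expansion has 6 partial quotients, read off in order.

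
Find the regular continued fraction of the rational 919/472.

Run the Euclidean algorithm on 919 and 472; the successive quotients are the partial quotients a_0, a_1, ... (each step inverts the fractional part left over by the previous one):
  919 = 1*472 + 447, so a_0 = 1.
  472 = 1*447 + 25, so a_1 = 1.
  447 = 17*25 + 22, so a_2 = 17.
  25 = 1*22 + 3, so a_3 = 1.
  22 = 7*3 + 1, so a_4 = 7.
  3 = 3*1 + 0, so a_5 = 3.
The remainder reaches 0 after 6 divisions, so the expansion has 6 partial quotients, read off in order.

[1; 1, 17, 1, 7, 3]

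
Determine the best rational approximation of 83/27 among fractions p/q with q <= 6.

3/1

Expand x = 83/27 as a continued fraction with the Euclidean algorithm:
  83 = 3*27 + 2, so a_0 = 3.
  27 = 13*2 + 1, so a_1 = 13.
  2 = 2*1 + 0, so a_2 = 2.
so x = [3; 13, 2].
Convergents (p_i = a_i*p_{i-1} + p_{i-2}, q_i = a_i*q_{i-1} + q_{i-2} with p_{-2}=0, p_{-1}=1, q_{-2}=1, q_{-1}=0), until the denominator exceeds 6:
  i=0: a_0=3, p_0 = 3*1 + 0 = 3, q_0 = 3*0 + 1 = 1.
  i=1: a_1=13, p_1 = 13*3 + 1 = 40, q_1 = 13*1 + 0 = 13.
q_1 = 13 > 6, so the last convergent with denominator <= 6 is p_0/q_0 = 3/1.
The closest fraction with denominator <= 6 is either p_0/q_0 or the intermediate fraction (k*p_0 + p_{-1})/(k*q_0 + q_{-1}) with the largest k >= 1 whose denominator stays <= 6; these approach x as k grows, and every other convergent or intermediate fraction in range is farther away.
Largest k: floor((6 - q_{-1})/q_0) = floor((6 - 0)/1) = 6 (using the seeds p_{-1} = 1, q_{-1} = 0).
That gives (6*3 + 1)/(6*1 + 0) = 19/6.
Compare the errors: |x - 3/1| = |83*1 - 3*27|/(27*1) = 2/27, and |x - 19/6| = |83*6 - 19*27|/(27*6) = 15/162.
Cross-multiplying, 2*162 = 324 < 405 = 15*27, so 2/27 is smaller: the convergent 3/1 is closer to x than 19/6.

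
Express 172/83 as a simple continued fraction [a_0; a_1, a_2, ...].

Run the Euclidean algorithm on 172 and 83; the successive quotients are the partial quotients a_0, a_1, ... (each step inverts the fractional part left over by the previous one):
  172 = 2*83 + 6, so a_0 = 2.
  83 = 13*6 + 5, so a_1 = 13.
  6 = 1*5 + 1, so a_2 = 1.
  5 = 5*1 + 0, so a_3 = 5.
The remainder reaches 0 after 4 divisions, so the expansion has 4 partial quotients, read off in order.

[2; 13, 1, 5]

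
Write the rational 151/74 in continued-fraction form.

Run the Euclidean algorithm on 151 and 74; the successive quotients are the partial quotients a_0, a_1, ... (each step inverts the fractional part left over by the previous one):
  151 = 2*74 + 3, so a_0 = 2.
  74 = 24*3 + 2, so a_1 = 24.
  3 = 1*2 + 1, so a_2 = 1.
  2 = 2*1 + 0, so a_3 = 2.
The remainder reaches 0 after 4 divisions, so the expansion has 4 partial quotients, read off in order.

[2; 24, 1, 2]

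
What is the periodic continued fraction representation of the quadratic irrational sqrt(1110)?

[33; (3, 6, 3, 66)]

Write x_i = (sqrt(1110) + m_i)/d_i with (m_0, d_0) = (0, 1). a_0 = floor(sqrt(1110)) = 33, since 33^2 = 1089 <= 1110 < 1156 = 34^2.
Iterate m_{i+1} = d_i*a_i - m_i, d_{i+1} = (1110 - m_{i+1}^2)/d_i, a_{i+1} = floor((a_0 + m_{i+1})/d_{i+1}):
  m_1 = 1*33 - 0 = 33, d_1 = (1110 - 33^2)/1 = 21/1 = 21, a_1 = floor((33 + 33)/21) = 3.
  m_2 = 21*3 - 33 = 30, d_2 = (1110 - 30^2)/21 = 210/21 = 10, a_2 = floor((33 + 30)/10) = 6.
  m_3 = 10*6 - 30 = 30, d_3 = (1110 - 30^2)/10 = 210/10 = 21, a_3 = floor((33 + 30)/21) = 3.
  m_4 = 21*3 - 30 = 33, d_4 = (1110 - 33^2)/21 = 21/21 = 1, a_4 = floor((33 + 33)/1) = 66.
  m_5 = 1*66 - 33 = 33, d_5 = (1110 - 33^2)/1 = 21/1 = 21: (m_5, d_5) = (m_1, d_1) = (33, 21), so from here the quotients repeat a_1, ..., a_4; the period length is 4.
Hence the expansion of sqrt(1110) is a_0 = 33 followed by the repeating block 3, 6, 3, 66 (period 4).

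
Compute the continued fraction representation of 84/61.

Run the Euclidean algorithm on 84 and 61; the successive quotients are the partial quotients a_0, a_1, ... (each step inverts the fractional part left over by the previous one):
  84 = 1*61 + 23, so a_0 = 1.
  61 = 2*23 + 15, so a_1 = 2.
  23 = 1*15 + 8, so a_2 = 1.
  15 = 1*8 + 7, so a_3 = 1.
  8 = 1*7 + 1, so a_4 = 1.
  7 = 7*1 + 0, so a_5 = 7.
The remainder reaches 0 after 6 divisions, so the expansion has 6 partial quotients, read off in order.

[1; 2, 1, 1, 1, 7]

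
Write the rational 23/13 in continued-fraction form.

[1; 1, 3, 3]

Run the Euclidean algorithm on 23 and 13; the successive quotients are the partial quotients a_0, a_1, ... (each step inverts the fractional part left over by the previous one):
  23 = 1*13 + 10, so a_0 = 1.
  13 = 1*10 + 3, so a_1 = 1.
  10 = 3*3 + 1, so a_2 = 3.
  3 = 3*1 + 0, so a_3 = 3.
The remainder reaches 0 after 4 divisions, so the expansion has 4 partial quotients, read off in order.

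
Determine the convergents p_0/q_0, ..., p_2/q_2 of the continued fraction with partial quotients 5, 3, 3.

Using the convergent recurrence p_i = a_i*p_{i-1} + p_{i-2}, q_i = a_i*q_{i-1} + q_{i-2} with p_{-2}=0, p_{-1}=1, q_{-2}=1, q_{-1}=0:
  i=0: a_0=5, p_0 = 5*1 + 0 = 5, q_0 = 5*0 + 1 = 1.
  i=1: a_1=3, p_1 = 3*5 + 1 = 16, q_1 = 3*1 + 0 = 3.
  i=2: a_2=3, p_2 = 3*16 + 5 = 53, q_2 = 3*3 + 1 = 10.

5/1, 16/3, 53/10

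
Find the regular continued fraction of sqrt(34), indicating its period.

[5; (1, 4, 1, 10)]

Write x_i = (sqrt(34) + m_i)/d_i with (m_0, d_0) = (0, 1). a_0 = floor(sqrt(34)) = 5, since 5^2 = 25 <= 34 < 36 = 6^2.
Iterate m_{i+1} = d_i*a_i - m_i, d_{i+1} = (34 - m_{i+1}^2)/d_i, a_{i+1} = floor((a_0 + m_{i+1})/d_{i+1}):
  m_1 = 1*5 - 0 = 5, d_1 = (34 - 5^2)/1 = 9/1 = 9, a_1 = floor((5 + 5)/9) = 1.
  m_2 = 9*1 - 5 = 4, d_2 = (34 - 4^2)/9 = 18/9 = 2, a_2 = floor((5 + 4)/2) = 4.
  m_3 = 2*4 - 4 = 4, d_3 = (34 - 4^2)/2 = 18/2 = 9, a_3 = floor((5 + 4)/9) = 1.
  m_4 = 9*1 - 4 = 5, d_4 = (34 - 5^2)/9 = 9/9 = 1, a_4 = floor((5 + 5)/1) = 10.
  m_5 = 1*10 - 5 = 5, d_5 = (34 - 5^2)/1 = 9/1 = 9: (m_5, d_5) = (m_1, d_1) = (5, 9), so from here the quotients repeat a_1, ..., a_4; the period length is 4.
Hence the expansion of sqrt(34) is a_0 = 5 followed by the repeating block 1, 4, 1, 10 (period 4).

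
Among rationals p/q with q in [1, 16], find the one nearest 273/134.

33/16

Expand x = 273/134 as a continued fraction with the Euclidean algorithm:
  273 = 2*134 + 5, so a_0 = 2.
  134 = 26*5 + 4, so a_1 = 26.
  5 = 1*4 + 1, so a_2 = 1.
  4 = 4*1 + 0, so a_3 = 4.
so x = [2; 26, 1, 4].
Convergents (p_i = a_i*p_{i-1} + p_{i-2}, q_i = a_i*q_{i-1} + q_{i-2} with p_{-2}=0, p_{-1}=1, q_{-2}=1, q_{-1}=0), until the denominator exceeds 16:
  i=0: a_0=2, p_0 = 2*1 + 0 = 2, q_0 = 2*0 + 1 = 1.
  i=1: a_1=26, p_1 = 26*2 + 1 = 53, q_1 = 26*1 + 0 = 26.
q_1 = 26 > 16, so the last convergent with denominator <= 16 is p_0/q_0 = 2/1.
The closest fraction with denominator <= 16 is either p_0/q_0 or the intermediate fraction (k*p_0 + p_{-1})/(k*q_0 + q_{-1}) with the largest k >= 1 whose denominator stays <= 16; these approach x as k grows, and every other convergent or intermediate fraction in range is farther away.
Largest k: floor((16 - q_{-1})/q_0) = floor((16 - 0)/1) = 16 (using the seeds p_{-1} = 1, q_{-1} = 0).
That gives (16*2 + 1)/(16*1 + 0) = 33/16.
Compare the errors: |x - 2/1| = |273*1 - 2*134|/(134*1) = 5/134, and |x - 33/16| = |273*16 - 33*134|/(134*16) = 54/2144.
Cross-multiplying, 54*134 = 7236 < 10720 = 5*2144, so 54/2144 is smaller: the intermediate fraction 33/16 is closer to x than 2/1.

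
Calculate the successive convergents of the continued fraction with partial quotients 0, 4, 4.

Using the convergent recurrence p_i = a_i*p_{i-1} + p_{i-2}, q_i = a_i*q_{i-1} + q_{i-2} with p_{-2}=0, p_{-1}=1, q_{-2}=1, q_{-1}=0:
  i=0: a_0=0, p_0 = 0*1 + 0 = 0, q_0 = 0*0 + 1 = 1.
  i=1: a_1=4, p_1 = 4*0 + 1 = 1, q_1 = 4*1 + 0 = 4.
  i=2: a_2=4, p_2 = 4*1 + 0 = 4, q_2 = 4*4 + 1 = 17.

0/1, 1/4, 4/17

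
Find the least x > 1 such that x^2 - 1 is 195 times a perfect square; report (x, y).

(x, y) = (14, 1)

First expand sqrt(195) as a continued fraction. With x_i = (sqrt(195) + m_i)/d_i and (m_0, d_0) = (0, 1): a_0 = floor(sqrt(195)) = 13, since 13^2 = 169 <= 195 < 196 = 14^2.
Iterate m_{i+1} = d_i*a_i - m_i, d_{i+1} = (195 - m_{i+1}^2)/d_i, a_{i+1} = floor((a_0 + m_{i+1})/d_{i+1}):
  m_1 = 1*13 - 0 = 13, d_1 = (195 - 13^2)/1 = 26/1 = 26, a_1 = floor((13 + 13)/26) = 1.
  m_2 = 26*1 - 13 = 13, d_2 = (195 - 13^2)/26 = 26/26 = 1, a_2 = floor((13 + 13)/1) = 26.
  m_3 = 1*26 - 13 = 13, d_3 = (195 - 13^2)/1 = 26/1 = 26: (m_3, d_3) = (m_1, d_1) = (13, 26), so from here the quotients repeat a_1, a_2; the period length is 2.
So sqrt(195) = [13; (1, 26)] with period length k = 2.
k is even, so the fundamental solution of x^2 - 195y^2 = 1 is (p_{k-1}, q_{k-1}) = (p_1, q_1); compute convergents through index 1.
Convergents (p_i = a_i*p_{i-1} + p_{i-2}, q_i = a_i*q_{i-1} + q_{i-2} with p_{-2}=0, p_{-1}=1, q_{-2}=1, q_{-1}=0):
  i=0: a_0=13, p_0 = 13*1 + 0 = 13, q_0 = 13*0 + 1 = 1.
  i=1: a_1=1, p_1 = 1*13 + 1 = 14, q_1 = 1*1 + 0 = 1.
Check: 14^2 - 195*1^2 = 196 - 195 = 1, so (x, y) = (14, 1) solves the equation, and by the theorem it is the least positive solution.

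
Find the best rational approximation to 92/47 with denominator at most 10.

Expand x = 92/47 as a continued fraction with the Euclidean algorithm:
  92 = 1*47 + 45, so a_0 = 1.
  47 = 1*45 + 2, so a_1 = 1.
  45 = 22*2 + 1, so a_2 = 22.
  2 = 2*1 + 0, so a_3 = 2.
so x = [1; 1, 22, 2].
Convergents (p_i = a_i*p_{i-1} + p_{i-2}, q_i = a_i*q_{i-1} + q_{i-2} with p_{-2}=0, p_{-1}=1, q_{-2}=1, q_{-1}=0), until the denominator exceeds 10:
  i=0: a_0=1, p_0 = 1*1 + 0 = 1, q_0 = 1*0 + 1 = 1.
  i=1: a_1=1, p_1 = 1*1 + 1 = 2, q_1 = 1*1 + 0 = 1.
  i=2: a_2=22, p_2 = 22*2 + 1 = 45, q_2 = 22*1 + 1 = 23.
q_2 = 23 > 10, so the last convergent with denominator <= 10 is p_1/q_1 = 2/1.
The closest fraction with denominator <= 10 is either p_1/q_1 or the intermediate fraction (k*p_1 + p_0)/(k*q_1 + q_0) with the largest k >= 1 whose denominator stays <= 10; these approach x as k grows, and every other convergent or intermediate fraction in range is farther away.
Largest k: floor((10 - q_0)/q_1) = floor((10 - 1)/1) = 9.
That gives (9*2 + 1)/(9*1 + 1) = 19/10.
Compare the errors: |x - 2/1| = |92*1 - 2*47|/(47*1) = 2/47, and |x - 19/10| = |92*10 - 19*47|/(47*10) = 27/470.
Cross-multiplying, 2*470 = 940 < 1269 = 27*47, so 2/47 is smaller: the convergent 2/1 is closer to x than 19/10.

2/1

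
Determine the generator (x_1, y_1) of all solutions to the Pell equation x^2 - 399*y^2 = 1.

First expand sqrt(399) as a continued fraction. With x_i = (sqrt(399) + m_i)/d_i and (m_0, d_0) = (0, 1): a_0 = floor(sqrt(399)) = 19, since 19^2 = 361 <= 399 < 400 = 20^2.
Iterate m_{i+1} = d_i*a_i - m_i, d_{i+1} = (399 - m_{i+1}^2)/d_i, a_{i+1} = floor((a_0 + m_{i+1})/d_{i+1}):
  m_1 = 1*19 - 0 = 19, d_1 = (399 - 19^2)/1 = 38/1 = 38, a_1 = floor((19 + 19)/38) = 1.
  m_2 = 38*1 - 19 = 19, d_2 = (399 - 19^2)/38 = 38/38 = 1, a_2 = floor((19 + 19)/1) = 38.
  m_3 = 1*38 - 19 = 19, d_3 = (399 - 19^2)/1 = 38/1 = 38: (m_3, d_3) = (m_1, d_1) = (19, 38), so from here the quotients repeat a_1, a_2; the period length is 2.
So sqrt(399) = [19; (1, 38)] with period length k = 2.
k is even, so the fundamental solution of x^2 - 399y^2 = 1 is (p_{k-1}, q_{k-1}) = (p_1, q_1); compute convergents through index 1.
Convergents (p_i = a_i*p_{i-1} + p_{i-2}, q_i = a_i*q_{i-1} + q_{i-2} with p_{-2}=0, p_{-1}=1, q_{-2}=1, q_{-1}=0):
  i=0: a_0=19, p_0 = 19*1 + 0 = 19, q_0 = 19*0 + 1 = 1.
  i=1: a_1=1, p_1 = 1*19 + 1 = 20, q_1 = 1*1 + 0 = 1.
Check: 20^2 - 399*1^2 = 400 - 399 = 1, so (x, y) = (20, 1) solves the equation, and by the theorem it is the least positive solution.

(x, y) = (20, 1)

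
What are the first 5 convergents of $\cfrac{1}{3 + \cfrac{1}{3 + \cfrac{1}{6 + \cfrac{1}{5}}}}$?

Using the convergent recurrence p_i = a_i*p_{i-1} + p_{i-2}, q_i = a_i*q_{i-1} + q_{i-2} with p_{-2}=0, p_{-1}=1, q_{-2}=1, q_{-1}=0:
  i=0: a_0=0, p_0 = 0*1 + 0 = 0, q_0 = 0*0 + 1 = 1.
  i=1: a_1=3, p_1 = 3*0 + 1 = 1, q_1 = 3*1 + 0 = 3.
  i=2: a_2=3, p_2 = 3*1 + 0 = 3, q_2 = 3*3 + 1 = 10.
  i=3: a_3=6, p_3 = 6*3 + 1 = 19, q_3 = 6*10 + 3 = 63.
  i=4: a_4=5, p_4 = 5*19 + 3 = 98, q_4 = 5*63 + 10 = 325.

0/1, 1/3, 3/10, 19/63, 98/325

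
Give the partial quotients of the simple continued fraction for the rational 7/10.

[0; 1, 2, 3]

Run the Euclidean algorithm on 7 and 10; the successive quotients are the partial quotients a_0, a_1, ... (each step inverts the fractional part left over by the previous one):
  7 = 0*10 + 7, so a_0 = 0.
  10 = 1*7 + 3, so a_1 = 1.
  7 = 2*3 + 1, so a_2 = 2.
  3 = 3*1 + 0, so a_3 = 3.
The remainder reaches 0 after 4 divisions, so the expansion has 4 partial quotients, read off in order.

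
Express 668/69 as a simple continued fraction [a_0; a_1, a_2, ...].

[9; 1, 2, 7, 3]

Run the Euclidean algorithm on 668 and 69; the successive quotients are the partial quotients a_0, a_1, ... (each step inverts the fractional part left over by the previous one):
  668 = 9*69 + 47, so a_0 = 9.
  69 = 1*47 + 22, so a_1 = 1.
  47 = 2*22 + 3, so a_2 = 2.
  22 = 7*3 + 1, so a_3 = 7.
  3 = 3*1 + 0, so a_4 = 3.
The remainder reaches 0 after 5 divisions, so the expansion has 5 partial quotients, read off in order.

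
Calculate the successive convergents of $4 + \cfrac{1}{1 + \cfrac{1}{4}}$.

Using the convergent recurrence p_i = a_i*p_{i-1} + p_{i-2}, q_i = a_i*q_{i-1} + q_{i-2} with p_{-2}=0, p_{-1}=1, q_{-2}=1, q_{-1}=0:
  i=0: a_0=4, p_0 = 4*1 + 0 = 4, q_0 = 4*0 + 1 = 1.
  i=1: a_1=1, p_1 = 1*4 + 1 = 5, q_1 = 1*1 + 0 = 1.
  i=2: a_2=4, p_2 = 4*5 + 4 = 24, q_2 = 4*1 + 1 = 5.

4/1, 5/1, 24/5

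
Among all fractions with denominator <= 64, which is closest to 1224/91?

Expand x = 1224/91 as a continued fraction with the Euclidean algorithm:
  1224 = 13*91 + 41, so a_0 = 13.
  91 = 2*41 + 9, so a_1 = 2.
  41 = 4*9 + 5, so a_2 = 4.
  9 = 1*5 + 4, so a_3 = 1.
  5 = 1*4 + 1, so a_4 = 1.
  4 = 4*1 + 0, so a_5 = 4.
so x = [13; 2, 4, 1, 1, 4].
Convergents (p_i = a_i*p_{i-1} + p_{i-2}, q_i = a_i*q_{i-1} + q_{i-2} with p_{-2}=0, p_{-1}=1, q_{-2}=1, q_{-1}=0), until the denominator exceeds 64:
  i=0: a_0=13, p_0 = 13*1 + 0 = 13, q_0 = 13*0 + 1 = 1.
  i=1: a_1=2, p_1 = 2*13 + 1 = 27, q_1 = 2*1 + 0 = 2.
  i=2: a_2=4, p_2 = 4*27 + 13 = 121, q_2 = 4*2 + 1 = 9.
  i=3: a_3=1, p_3 = 1*121 + 27 = 148, q_3 = 1*9 + 2 = 11.
  i=4: a_4=1, p_4 = 1*148 + 121 = 269, q_4 = 1*11 + 9 = 20.
  i=5: a_5=4, p_5 = 4*269 + 148 = 1224, q_5 = 4*20 + 11 = 91.
q_5 = 91 > 64, so the last convergent with denominator <= 64 is p_4/q_4 = 269/20.
The closest fraction with denominator <= 64 is either p_4/q_4 or the intermediate fraction (k*p_4 + p_3)/(k*q_4 + q_3) with the largest k >= 1 whose denominator stays <= 64; these approach x as k grows, and every other convergent or intermediate fraction in range is farther away.
Largest k: floor((64 - q_3)/q_4) = floor((64 - 11)/20) = 2.
That gives (2*269 + 148)/(2*20 + 11) = 686/51.
Compare the errors: |x - 269/20| = |1224*20 - 269*91|/(91*20) = 1/1820, and |x - 686/51| = |1224*51 - 686*91|/(91*51) = 2/4641.
Cross-multiplying, 2*1820 = 3640 < 4641 = 1*4641, so 2/4641 is smaller: the intermediate fraction 686/51 is closer to x than 269/20.

686/51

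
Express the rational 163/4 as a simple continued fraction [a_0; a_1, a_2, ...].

[40; 1, 3]

Run the Euclidean algorithm on 163 and 4; the successive quotients are the partial quotients a_0, a_1, ... (each step inverts the fractional part left over by the previous one):
  163 = 40*4 + 3, so a_0 = 40.
  4 = 1*3 + 1, so a_1 = 1.
  3 = 3*1 + 0, so a_2 = 3.
The remainder reaches 0 after 3 divisions, so the expansion has 3 partial quotients, read off in order.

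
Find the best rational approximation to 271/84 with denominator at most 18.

29/9

Expand x = 271/84 as a continued fraction with the Euclidean algorithm:
  271 = 3*84 + 19, so a_0 = 3.
  84 = 4*19 + 8, so a_1 = 4.
  19 = 2*8 + 3, so a_2 = 2.
  8 = 2*3 + 2, so a_3 = 2.
  3 = 1*2 + 1, so a_4 = 1.
  2 = 2*1 + 0, so a_5 = 2.
so x = [3; 4, 2, 2, 1, 2].
Convergents (p_i = a_i*p_{i-1} + p_{i-2}, q_i = a_i*q_{i-1} + q_{i-2} with p_{-2}=0, p_{-1}=1, q_{-2}=1, q_{-1}=0), until the denominator exceeds 18:
  i=0: a_0=3, p_0 = 3*1 + 0 = 3, q_0 = 3*0 + 1 = 1.
  i=1: a_1=4, p_1 = 4*3 + 1 = 13, q_1 = 4*1 + 0 = 4.
  i=2: a_2=2, p_2 = 2*13 + 3 = 29, q_2 = 2*4 + 1 = 9.
  i=3: a_3=2, p_3 = 2*29 + 13 = 71, q_3 = 2*9 + 4 = 22.
q_3 = 22 > 18, so the last convergent with denominator <= 18 is p_2/q_2 = 29/9.
The closest fraction with denominator <= 18 is either p_2/q_2 or the intermediate fraction (k*p_2 + p_1)/(k*q_2 + q_1) with the largest k >= 1 whose denominator stays <= 18; these approach x as k grows, and every other convergent or intermediate fraction in range is farther away.
Largest k: floor((18 - q_1)/q_2) = floor((18 - 4)/9) = 1.
That gives (1*29 + 13)/(1*9 + 4) = 42/13.
Compare the errors: |x - 29/9| = |271*9 - 29*84|/(84*9) = 3/756, and |x - 42/13| = |271*13 - 42*84|/(84*13) = 5/1092.
Cross-multiplying, 3*1092 = 3276 < 3780 = 5*756, so 3/756 is smaller: the convergent 29/9 is closer to x than 42/13.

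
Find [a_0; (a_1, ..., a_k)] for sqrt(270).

Write x_i = (sqrt(270) + m_i)/d_i with (m_0, d_0) = (0, 1). a_0 = floor(sqrt(270)) = 16, since 16^2 = 256 <= 270 < 289 = 17^2.
Iterate m_{i+1} = d_i*a_i - m_i, d_{i+1} = (270 - m_{i+1}^2)/d_i, a_{i+1} = floor((a_0 + m_{i+1})/d_{i+1}):
  m_1 = 1*16 - 0 = 16, d_1 = (270 - 16^2)/1 = 14/1 = 14, a_1 = floor((16 + 16)/14) = 2.
  m_2 = 14*2 - 16 = 12, d_2 = (270 - 12^2)/14 = 126/14 = 9, a_2 = floor((16 + 12)/9) = 3.
  m_3 = 9*3 - 12 = 15, d_3 = (270 - 15^2)/9 = 45/9 = 5, a_3 = floor((16 + 15)/5) = 6.
  m_4 = 5*6 - 15 = 15, d_4 = (270 - 15^2)/5 = 45/5 = 9, a_4 = floor((16 + 15)/9) = 3.
  m_5 = 9*3 - 15 = 12, d_5 = (270 - 12^2)/9 = 126/9 = 14, a_5 = floor((16 + 12)/14) = 2.
  m_6 = 14*2 - 12 = 16, d_6 = (270 - 16^2)/14 = 14/14 = 1, a_6 = floor((16 + 16)/1) = 32.
  m_7 = 1*32 - 16 = 16, d_7 = (270 - 16^2)/1 = 14/1 = 14: (m_7, d_7) = (m_1, d_1) = (16, 14), so from here the quotients repeat a_1, ..., a_6; the period length is 6.
Hence the expansion of sqrt(270) is a_0 = 16 followed by the repeating block 2, 3, 6, 3, 2, 32 (period 6).

[16; (2, 3, 6, 3, 2, 32)]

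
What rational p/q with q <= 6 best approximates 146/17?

Expand x = 146/17 as a continued fraction with the Euclidean algorithm:
  146 = 8*17 + 10, so a_0 = 8.
  17 = 1*10 + 7, so a_1 = 1.
  10 = 1*7 + 3, so a_2 = 1.
  7 = 2*3 + 1, so a_3 = 2.
  3 = 3*1 + 0, so a_4 = 3.
so x = [8; 1, 1, 2, 3].
Convergents (p_i = a_i*p_{i-1} + p_{i-2}, q_i = a_i*q_{i-1} + q_{i-2} with p_{-2}=0, p_{-1}=1, q_{-2}=1, q_{-1}=0), until the denominator exceeds 6:
  i=0: a_0=8, p_0 = 8*1 + 0 = 8, q_0 = 8*0 + 1 = 1.
  i=1: a_1=1, p_1 = 1*8 + 1 = 9, q_1 = 1*1 + 0 = 1.
  i=2: a_2=1, p_2 = 1*9 + 8 = 17, q_2 = 1*1 + 1 = 2.
  i=3: a_3=2, p_3 = 2*17 + 9 = 43, q_3 = 2*2 + 1 = 5.
  i=4: a_4=3, p_4 = 3*43 + 17 = 146, q_4 = 3*5 + 2 = 17.
q_4 = 17 > 6, so the last convergent with denominator <= 6 is p_3/q_3 = 43/5.
The closest fraction with denominator <= 6 is either p_3/q_3 or the intermediate fraction (k*p_3 + p_2)/(k*q_3 + q_2) with the largest k >= 1 whose denominator stays <= 6; these approach x as k grows, and every other convergent or intermediate fraction in range is farther away.
Largest k: floor((6 - q_2)/q_3) = floor((6 - 2)/5) = 0.
Since k = 0, no intermediate fraction beyond p_3/q_3 has denominator <= 6, so the convergent 43/5 is the closest (its error is |146*5 - 43*17|/(17*5) = 1/85).

43/5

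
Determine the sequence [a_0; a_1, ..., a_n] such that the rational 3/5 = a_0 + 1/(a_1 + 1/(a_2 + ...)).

Run the Euclidean algorithm on 3 and 5; the successive quotients are the partial quotients a_0, a_1, ... (each step inverts the fractional part left over by the previous one):
  3 = 0*5 + 3, so a_0 = 0.
  5 = 1*3 + 2, so a_1 = 1.
  3 = 1*2 + 1, so a_2 = 1.
  2 = 2*1 + 0, so a_3 = 2.
The remainder reaches 0 after 4 divisions, so the expansion has 4 partial quotients, read off in order.

[0; 1, 1, 2]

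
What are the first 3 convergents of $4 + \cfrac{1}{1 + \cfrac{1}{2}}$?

Using the convergent recurrence p_i = a_i*p_{i-1} + p_{i-2}, q_i = a_i*q_{i-1} + q_{i-2} with p_{-2}=0, p_{-1}=1, q_{-2}=1, q_{-1}=0:
  i=0: a_0=4, p_0 = 4*1 + 0 = 4, q_0 = 4*0 + 1 = 1.
  i=1: a_1=1, p_1 = 1*4 + 1 = 5, q_1 = 1*1 + 0 = 1.
  i=2: a_2=2, p_2 = 2*5 + 4 = 14, q_2 = 2*1 + 1 = 3.

4/1, 5/1, 14/3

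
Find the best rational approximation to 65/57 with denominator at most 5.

Expand x = 65/57 as a continued fraction with the Euclidean algorithm:
  65 = 1*57 + 8, so a_0 = 1.
  57 = 7*8 + 1, so a_1 = 7.
  8 = 8*1 + 0, so a_2 = 8.
so x = [1; 7, 8].
Convergents (p_i = a_i*p_{i-1} + p_{i-2}, q_i = a_i*q_{i-1} + q_{i-2} with p_{-2}=0, p_{-1}=1, q_{-2}=1, q_{-1}=0), until the denominator exceeds 5:
  i=0: a_0=1, p_0 = 1*1 + 0 = 1, q_0 = 1*0 + 1 = 1.
  i=1: a_1=7, p_1 = 7*1 + 1 = 8, q_1 = 7*1 + 0 = 7.
q_1 = 7 > 5, so the last convergent with denominator <= 5 is p_0/q_0 = 1/1.
The closest fraction with denominator <= 5 is either p_0/q_0 or the intermediate fraction (k*p_0 + p_{-1})/(k*q_0 + q_{-1}) with the largest k >= 1 whose denominator stays <= 5; these approach x as k grows, and every other convergent or intermediate fraction in range is farther away.
Largest k: floor((5 - q_{-1})/q_0) = floor((5 - 0)/1) = 5 (using the seeds p_{-1} = 1, q_{-1} = 0).
That gives (5*1 + 1)/(5*1 + 0) = 6/5.
Compare the errors: |x - 1/1| = |65*1 - 1*57|/(57*1) = 8/57, and |x - 6/5| = |65*5 - 6*57|/(57*5) = 17/285.
Cross-multiplying, 17*57 = 969 < 2280 = 8*285, so 17/285 is smaller: the intermediate fraction 6/5 is closer to x than 1/1.

6/5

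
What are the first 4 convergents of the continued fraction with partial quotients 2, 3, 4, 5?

Using the convergent recurrence p_i = a_i*p_{i-1} + p_{i-2}, q_i = a_i*q_{i-1} + q_{i-2} with p_{-2}=0, p_{-1}=1, q_{-2}=1, q_{-1}=0:
  i=0: a_0=2, p_0 = 2*1 + 0 = 2, q_0 = 2*0 + 1 = 1.
  i=1: a_1=3, p_1 = 3*2 + 1 = 7, q_1 = 3*1 + 0 = 3.
  i=2: a_2=4, p_2 = 4*7 + 2 = 30, q_2 = 4*3 + 1 = 13.
  i=3: a_3=5, p_3 = 5*30 + 7 = 157, q_3 = 5*13 + 3 = 68.

2/1, 7/3, 30/13, 157/68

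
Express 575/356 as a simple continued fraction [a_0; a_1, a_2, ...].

[1; 1, 1, 1, 1, 2, 27]

Run the Euclidean algorithm on 575 and 356; the successive quotients are the partial quotients a_0, a_1, ... (each step inverts the fractional part left over by the previous one):
  575 = 1*356 + 219, so a_0 = 1.
  356 = 1*219 + 137, so a_1 = 1.
  219 = 1*137 + 82, so a_2 = 1.
  137 = 1*82 + 55, so a_3 = 1.
  82 = 1*55 + 27, so a_4 = 1.
  55 = 2*27 + 1, so a_5 = 2.
  27 = 27*1 + 0, so a_6 = 27.
The remainder reaches 0 after 7 divisions, so the expansion has 7 partial quotients, read off in order.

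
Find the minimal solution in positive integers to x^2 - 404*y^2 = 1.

(x, y) = (201, 10)

First expand sqrt(404) as a continued fraction. With x_i = (sqrt(404) + m_i)/d_i and (m_0, d_0) = (0, 1): a_0 = floor(sqrt(404)) = 20, since 20^2 = 400 <= 404 < 441 = 21^2.
Iterate m_{i+1} = d_i*a_i - m_i, d_{i+1} = (404 - m_{i+1}^2)/d_i, a_{i+1} = floor((a_0 + m_{i+1})/d_{i+1}):
  m_1 = 1*20 - 0 = 20, d_1 = (404 - 20^2)/1 = 4/1 = 4, a_1 = floor((20 + 20)/4) = 10.
  m_2 = 4*10 - 20 = 20, d_2 = (404 - 20^2)/4 = 4/4 = 1, a_2 = floor((20 + 20)/1) = 40.
  m_3 = 1*40 - 20 = 20, d_3 = (404 - 20^2)/1 = 4/1 = 4: (m_3, d_3) = (m_1, d_1) = (20, 4), so from here the quotients repeat a_1, a_2; the period length is 2.
So sqrt(404) = [20; (10, 40)] with period length k = 2.
k is even, so the fundamental solution of x^2 - 404y^2 = 1 is (p_{k-1}, q_{k-1}) = (p_1, q_1); compute convergents through index 1.
Convergents (p_i = a_i*p_{i-1} + p_{i-2}, q_i = a_i*q_{i-1} + q_{i-2} with p_{-2}=0, p_{-1}=1, q_{-2}=1, q_{-1}=0):
  i=0: a_0=20, p_0 = 20*1 + 0 = 20, q_0 = 20*0 + 1 = 1.
  i=1: a_1=10, p_1 = 10*20 + 1 = 201, q_1 = 10*1 + 0 = 10.
Check: 201^2 - 404*10^2 = 40401 - 40400 = 1, so (x, y) = (201, 10) solves the equation, and by the theorem it is the least positive solution.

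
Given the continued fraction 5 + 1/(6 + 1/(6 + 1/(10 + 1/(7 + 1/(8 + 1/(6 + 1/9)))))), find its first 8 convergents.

5/1, 31/6, 191/37, 1941/376, 13778/2669, 112165/21728, 686768/133037, 6293077/1219061

Using the convergent recurrence p_i = a_i*p_{i-1} + p_{i-2}, q_i = a_i*q_{i-1} + q_{i-2} with p_{-2}=0, p_{-1}=1, q_{-2}=1, q_{-1}=0:
  i=0: a_0=5, p_0 = 5*1 + 0 = 5, q_0 = 5*0 + 1 = 1.
  i=1: a_1=6, p_1 = 6*5 + 1 = 31, q_1 = 6*1 + 0 = 6.
  i=2: a_2=6, p_2 = 6*31 + 5 = 191, q_2 = 6*6 + 1 = 37.
  i=3: a_3=10, p_3 = 10*191 + 31 = 1941, q_3 = 10*37 + 6 = 376.
  i=4: a_4=7, p_4 = 7*1941 + 191 = 13778, q_4 = 7*376 + 37 = 2669.
  i=5: a_5=8, p_5 = 8*13778 + 1941 = 112165, q_5 = 8*2669 + 376 = 21728.
  i=6: a_6=6, p_6 = 6*112165 + 13778 = 686768, q_6 = 6*21728 + 2669 = 133037.
  i=7: a_7=9, p_7 = 9*686768 + 112165 = 6293077, q_7 = 9*133037 + 21728 = 1219061.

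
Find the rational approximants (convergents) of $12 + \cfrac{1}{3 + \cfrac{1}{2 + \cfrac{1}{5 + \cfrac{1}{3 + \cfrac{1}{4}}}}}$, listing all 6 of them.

Using the convergent recurrence p_i = a_i*p_{i-1} + p_{i-2}, q_i = a_i*q_{i-1} + q_{i-2} with p_{-2}=0, p_{-1}=1, q_{-2}=1, q_{-1}=0:
  i=0: a_0=12, p_0 = 12*1 + 0 = 12, q_0 = 12*0 + 1 = 1.
  i=1: a_1=3, p_1 = 3*12 + 1 = 37, q_1 = 3*1 + 0 = 3.
  i=2: a_2=2, p_2 = 2*37 + 12 = 86, q_2 = 2*3 + 1 = 7.
  i=3: a_3=5, p_3 = 5*86 + 37 = 467, q_3 = 5*7 + 3 = 38.
  i=4: a_4=3, p_4 = 3*467 + 86 = 1487, q_4 = 3*38 + 7 = 121.
  i=5: a_5=4, p_5 = 4*1487 + 467 = 6415, q_5 = 4*121 + 38 = 522.

12/1, 37/3, 86/7, 467/38, 1487/121, 6415/522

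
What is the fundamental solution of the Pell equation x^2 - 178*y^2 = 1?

First expand sqrt(178) as a continued fraction. With x_i = (sqrt(178) + m_i)/d_i and (m_0, d_0) = (0, 1): a_0 = floor(sqrt(178)) = 13, since 13^2 = 169 <= 178 < 196 = 14^2.
Iterate m_{i+1} = d_i*a_i - m_i, d_{i+1} = (178 - m_{i+1}^2)/d_i, a_{i+1} = floor((a_0 + m_{i+1})/d_{i+1}):
  m_1 = 1*13 - 0 = 13, d_1 = (178 - 13^2)/1 = 9/1 = 9, a_1 = floor((13 + 13)/9) = 2.
  m_2 = 9*2 - 13 = 5, d_2 = (178 - 5^2)/9 = 153/9 = 17, a_2 = floor((13 + 5)/17) = 1.
  m_3 = 17*1 - 5 = 12, d_3 = (178 - 12^2)/17 = 34/17 = 2, a_3 = floor((13 + 12)/2) = 12.
  m_4 = 2*12 - 12 = 12, d_4 = (178 - 12^2)/2 = 34/2 = 17, a_4 = floor((13 + 12)/17) = 1.
  m_5 = 17*1 - 12 = 5, d_5 = (178 - 5^2)/17 = 153/17 = 9, a_5 = floor((13 + 5)/9) = 2.
  m_6 = 9*2 - 5 = 13, d_6 = (178 - 13^2)/9 = 9/9 = 1, a_6 = floor((13 + 13)/1) = 26.
  m_7 = 1*26 - 13 = 13, d_7 = (178 - 13^2)/1 = 9/1 = 9: (m_7, d_7) = (m_1, d_1) = (13, 9), so from here the quotients repeat a_1, ..., a_6; the period length is 6.
So sqrt(178) = [13; (2, 1, 12, 1, 2, 26)] with period length k = 6.
k is even, so the fundamental solution of x^2 - 178y^2 = 1 is (p_{k-1}, q_{k-1}) = (p_5, q_5); compute convergents through index 5.
Convergents (p_i = a_i*p_{i-1} + p_{i-2}, q_i = a_i*q_{i-1} + q_{i-2} with p_{-2}=0, p_{-1}=1, q_{-2}=1, q_{-1}=0):
  i=0: a_0=13, p_0 = 13*1 + 0 = 13, q_0 = 13*0 + 1 = 1.
  i=1: a_1=2, p_1 = 2*13 + 1 = 27, q_1 = 2*1 + 0 = 2.
  i=2: a_2=1, p_2 = 1*27 + 13 = 40, q_2 = 1*2 + 1 = 3.
  i=3: a_3=12, p_3 = 12*40 + 27 = 507, q_3 = 12*3 + 2 = 38.
  i=4: a_4=1, p_4 = 1*507 + 40 = 547, q_4 = 1*38 + 3 = 41.
  i=5: a_5=2, p_5 = 2*547 + 507 = 1601, q_5 = 2*41 + 38 = 120.
Check: 1601^2 - 178*120^2 = 2563201 - 2563200 = 1, so (x, y) = (1601, 120) solves the equation, and by the theorem it is the least positive solution.

(x, y) = (1601, 120)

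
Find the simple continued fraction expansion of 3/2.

Run the Euclidean algorithm on 3 and 2; the successive quotients are the partial quotients a_0, a_1, ... (each step inverts the fractional part left over by the previous one):
  3 = 1*2 + 1, so a_0 = 1.
  2 = 2*1 + 0, so a_1 = 2.
The remainder reaches 0 after 2 divisions, so the expansion has 2 partial quotients, read off in order.

[1; 2]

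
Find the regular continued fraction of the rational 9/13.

Run the Euclidean algorithm on 9 and 13; the successive quotients are the partial quotients a_0, a_1, ... (each step inverts the fractional part left over by the previous one):
  9 = 0*13 + 9, so a_0 = 0.
  13 = 1*9 + 4, so a_1 = 1.
  9 = 2*4 + 1, so a_2 = 2.
  4 = 4*1 + 0, so a_3 = 4.
The remainder reaches 0 after 4 divisions, so the expansion has 4 partial quotients, read off in order.

[0; 1, 2, 4]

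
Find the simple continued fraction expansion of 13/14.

Run the Euclidean algorithm on 13 and 14; the successive quotients are the partial quotients a_0, a_1, ... (each step inverts the fractional part left over by the previous one):
  13 = 0*14 + 13, so a_0 = 0.
  14 = 1*13 + 1, so a_1 = 1.
  13 = 13*1 + 0, so a_2 = 13.
The remainder reaches 0 after 3 divisions, so the expansion has 3 partial quotients, read off in order.

[0; 1, 13]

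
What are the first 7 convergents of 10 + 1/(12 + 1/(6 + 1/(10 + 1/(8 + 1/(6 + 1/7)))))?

10/1, 121/12, 736/73, 7481/742, 60584/6009, 370985/36796, 2657479/263581

Using the convergent recurrence p_i = a_i*p_{i-1} + p_{i-2}, q_i = a_i*q_{i-1} + q_{i-2} with p_{-2}=0, p_{-1}=1, q_{-2}=1, q_{-1}=0:
  i=0: a_0=10, p_0 = 10*1 + 0 = 10, q_0 = 10*0 + 1 = 1.
  i=1: a_1=12, p_1 = 12*10 + 1 = 121, q_1 = 12*1 + 0 = 12.
  i=2: a_2=6, p_2 = 6*121 + 10 = 736, q_2 = 6*12 + 1 = 73.
  i=3: a_3=10, p_3 = 10*736 + 121 = 7481, q_3 = 10*73 + 12 = 742.
  i=4: a_4=8, p_4 = 8*7481 + 736 = 60584, q_4 = 8*742 + 73 = 6009.
  i=5: a_5=6, p_5 = 6*60584 + 7481 = 370985, q_5 = 6*6009 + 742 = 36796.
  i=6: a_6=7, p_6 = 7*370985 + 60584 = 2657479, q_6 = 7*36796 + 6009 = 263581.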